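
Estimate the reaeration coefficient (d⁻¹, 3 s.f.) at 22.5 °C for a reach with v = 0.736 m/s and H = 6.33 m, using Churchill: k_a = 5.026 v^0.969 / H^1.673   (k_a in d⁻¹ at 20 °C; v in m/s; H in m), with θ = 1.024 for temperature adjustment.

k_a ≈ 0.181 d⁻¹

k_a(20) = 5.026 × 0.736^0.969 / 6.33^1.673 = 5.026 × 0.7430 / 21.92 = 0.1704 d⁻¹.
k_a(22.5) = 0.1704 × 1.024^(22.5−20) = 0.1704 × 1.061 = 0.1808 d⁻¹.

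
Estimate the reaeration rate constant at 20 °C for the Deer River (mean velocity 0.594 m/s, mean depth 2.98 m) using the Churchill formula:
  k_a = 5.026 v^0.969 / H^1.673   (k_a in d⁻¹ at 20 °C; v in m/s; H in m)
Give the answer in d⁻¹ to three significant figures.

k_a = 5.026 × 0.594^0.969 / 2.98^1.673 = 5.026 × 0.6037 / 6.214 = 0.4883 d⁻¹.

k_a ≈ 0.488 d⁻¹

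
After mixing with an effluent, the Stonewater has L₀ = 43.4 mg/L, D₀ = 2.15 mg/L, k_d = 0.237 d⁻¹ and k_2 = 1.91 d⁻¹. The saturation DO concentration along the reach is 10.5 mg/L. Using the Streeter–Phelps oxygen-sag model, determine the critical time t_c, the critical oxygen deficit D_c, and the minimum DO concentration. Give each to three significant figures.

t_c ≈ 0.990 d; D_c ≈ 4.26 mg/L; min DO ≈ 6.24 mg/L

With k_2/k_d = 8.059 and 1 − D₀(k_2−k_d)/(k_d L₀) = 0.6503,
t_c = ln(8.059 × 0.6503) / (1.91 − 0.237) = ln(5.241) / 1.673 = 1.656/1.673 = 0.9901 d.
L(t_c) = L₀ e^(−k_d t_c) = 43.4 × 0.7908 = 34.32 mg/L, and at the critical point k_2 D_c = k_d L, so D_c = (0.237/1.91) × 34.32 = 4.259 mg/L.
Minimum DO = C_s − D_c = 10.5 − 4.259 = 6.241 mg/L.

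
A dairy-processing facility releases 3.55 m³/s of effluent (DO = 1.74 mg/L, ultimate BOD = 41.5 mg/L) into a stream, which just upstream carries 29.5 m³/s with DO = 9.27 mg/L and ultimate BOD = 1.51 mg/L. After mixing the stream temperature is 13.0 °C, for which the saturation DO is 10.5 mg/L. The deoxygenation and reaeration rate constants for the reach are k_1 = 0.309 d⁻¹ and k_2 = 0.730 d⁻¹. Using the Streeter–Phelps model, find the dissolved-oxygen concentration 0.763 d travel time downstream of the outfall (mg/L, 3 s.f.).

Mixed DO = (29.5×9.27 + 3.55×1.74)/(29.5+3.55) = 279.6/33.05 = 8.461 mg/L.
Mixed L₀ = (29.5×1.51 + 3.55×41.5)/(33.05) = 191.9/33.05 = 5.805 mg/L.
Initial deficit D₀ = C_s − DO₀ = 10.5 − 8.461 = 2.039 mg/L.
D(0.763) = [0.309×5.805/(0.730−0.309)](e^(−0.309×0.763) − e^(−0.730×0.763)) + 2.039 e^(−0.730×0.763)
= 4.261 × (0.7900 − 0.5729) + 2.039 × 0.5729 = 2.093 mg/L.
DO = 10.5 − 2.093 = 8.407 mg/L.

DO ≈ 8.41 mg/L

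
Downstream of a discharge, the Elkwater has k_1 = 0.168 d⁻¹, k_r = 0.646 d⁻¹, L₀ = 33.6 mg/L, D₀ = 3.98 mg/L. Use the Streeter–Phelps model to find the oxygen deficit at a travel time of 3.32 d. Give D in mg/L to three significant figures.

D ≈ 5.84 mg/L

k_1 L₀/(k_r−k_1) = 0.168×33.6/(0.646−0.168) = 5.645/0.4780 = 11.81 mg/L.
e^(−k_1 t) = e^(−0.168×3.320) = 0.5725; e^(−k_r t) = e^(−0.646×3.320) = 0.1171.
D = 11.81 × (0.5725 − 0.1171) + 3.98 × 0.1171 = 5.378 + 0.4661 = 5.844 mg/L.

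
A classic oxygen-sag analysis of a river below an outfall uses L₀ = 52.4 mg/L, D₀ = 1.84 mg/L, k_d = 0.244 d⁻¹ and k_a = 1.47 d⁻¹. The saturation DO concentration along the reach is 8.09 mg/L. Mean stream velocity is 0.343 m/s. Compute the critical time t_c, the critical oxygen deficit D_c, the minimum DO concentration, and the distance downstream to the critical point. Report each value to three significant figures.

t_c ≈ 1.31 d; D_c ≈ 6.32 mg/L; min DO ≈ 1.77 mg/L; x_c ≈ 38.7 km

At the critical point dD/dt = 0, so k_d L₀ e^(−k_d t) = k_a D. Substituting D(t) from the Streeter–Phelps equation and solving for t gives
t_c = ln[(k_a/k_d)(1 − D₀(k_a−k_d)/(k_d L₀))] / (k_a−k_d).
Here k_a−k_d = 1.226 d⁻¹ and 1 − D₀(k_a−k_d)/(k_d L₀) = 1 − 1.84×1.226/(0.244×52.4) = 0.8236, so
t_c = ln(6.025 × 0.8236) / 1.226 = 1.602 / 1.226 = 1.306 d.
L(t_c) = L₀ e^(−k_d t_c) = 52.4 × 0.7270 = 38.10 mg/L, and at the critical point k_a D_c = k_d L, so D_c = (0.244/1.47) × 38.10 = 6.324 mg/L.
Minimum DO = C_s − D_c = 8.09 − 6.324 = 1.766 mg/L.
x_c = v t_c = 0.343 m/s × 1.306 d × 86400 s/d = 38720 m ≈ 38.7 km.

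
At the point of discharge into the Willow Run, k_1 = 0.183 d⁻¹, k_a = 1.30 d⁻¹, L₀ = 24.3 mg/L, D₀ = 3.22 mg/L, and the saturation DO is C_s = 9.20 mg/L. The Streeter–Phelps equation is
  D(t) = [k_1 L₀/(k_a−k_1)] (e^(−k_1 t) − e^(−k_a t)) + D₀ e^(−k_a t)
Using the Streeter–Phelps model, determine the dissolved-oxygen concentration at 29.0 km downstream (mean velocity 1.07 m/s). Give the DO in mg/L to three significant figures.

DO ≈ 5.95 mg/L

Travel time t = x/v = 29.0 km / (1.07 m/s) = 29000 m / 1.07 m/s = 27100 s = 0.3137 d.
k_1 L₀/(k_a−k_1) = 0.183×24.3/(1.30−0.183) = 4.447/1.117 = 3.981 mg/L.
e^(−k_1 t) = e^(−0.183×0.3137) = 0.9442; e^(−k_a t) = e^(−1.30×0.3137) = 0.6651.
D = 3.981 × (0.9442 − 0.6651) + 3.22 × 0.6651 = 1.111 + 2.142 = 3.253 mg/L.
DO = C_s − D = 9.20 − 3.253 = 5.947 mg/L.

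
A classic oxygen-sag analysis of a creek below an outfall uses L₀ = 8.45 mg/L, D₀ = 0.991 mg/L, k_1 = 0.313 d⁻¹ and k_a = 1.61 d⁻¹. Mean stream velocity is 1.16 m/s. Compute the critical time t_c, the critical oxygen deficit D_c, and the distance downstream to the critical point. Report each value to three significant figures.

With k_a/k_1 = 5.144 and 1 − D₀(k_a−k_1)/(k_1 L₀) = 0.5140,
t_c = ln(5.144 × 0.5140) / (1.61 − 0.313) = ln(2.644) / 1.297 = 0.9723/1.297 = 0.7497 d.
D_c = (k_1/k_a) L₀ e^(−k_1 t_c) = (0.313/1.61) × 8.45 × e^(−0.313×0.7497) = 0.1944 × 8.45 × 0.7909 = 1.299 mg/L.
x_c = v t_c = 1.16 m/s × 0.7497 d × 86400 s/d = 75130 m ≈ 75.1 km.

t_c ≈ 0.750 d; D_c ≈ 1.30 mg/L; x_c ≈ 75.1 km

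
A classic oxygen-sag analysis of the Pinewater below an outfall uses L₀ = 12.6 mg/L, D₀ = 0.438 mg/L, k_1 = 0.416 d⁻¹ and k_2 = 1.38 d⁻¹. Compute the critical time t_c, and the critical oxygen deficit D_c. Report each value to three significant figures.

At the critical point dD/dt = 0, so k_1 L₀ e^(−k_1 t) = k_2 D. Substituting D(t) from the Streeter–Phelps equation and solving for t gives
t_c = ln[(k_2/k_1)(1 − D₀(k_2−k_1)/(k_1 L₀))] / (k_2−k_1).
Here k_2−k_1 = 0.9640 d⁻¹ and 1 − D₀(k_2−k_1)/(k_1 L₀) = 1 − 0.438×0.9640/(0.416×12.6) = 0.9194, so
t_c = ln(3.317 × 0.9194) / 0.9640 = 1.115 / 0.9640 = 1.157 d.
D_c = (k_1/k_2) L₀ e^(−k_1 t_c) = (0.416/1.38) × 12.6 × e^(−0.416×1.157) = 0.3014 × 12.6 × 0.6180 = 2.347 mg/L.

t_c ≈ 1.16 d; D_c ≈ 2.35 mg/L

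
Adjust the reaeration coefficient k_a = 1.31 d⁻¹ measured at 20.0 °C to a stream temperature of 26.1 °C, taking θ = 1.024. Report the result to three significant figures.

k_a ≈ 1.51 d⁻¹

k_a(T₂) = k_a(T₁) · θ^(T₂−T₁) = 1.31 × 1.024^(26.1−20.0)
= 1.31 × 1.024^6.10 = 1.31 × 1.156 = 1.514 d⁻¹.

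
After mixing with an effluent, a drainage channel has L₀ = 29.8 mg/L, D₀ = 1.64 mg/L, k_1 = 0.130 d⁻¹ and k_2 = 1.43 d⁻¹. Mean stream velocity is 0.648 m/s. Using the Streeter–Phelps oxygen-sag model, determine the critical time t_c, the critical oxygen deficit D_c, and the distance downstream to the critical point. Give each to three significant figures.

t_c ≈ 1.23 d; D_c ≈ 2.31 mg/L; x_c ≈ 68.8 km

t_c = [1/(k_2−k_1)] ln[(k_2/k_1)(1 − D₀(k_2−k_1)/(k_1 L₀))]
= [1/(1.43−0.130)] ln[(1.43/0.130)(1 − 1.64×1.300/(0.130×29.8))]
= (1/1.300) ln[11.00 × 0.4497] = 0.7692 × ln(4.946) = 0.7692 × 1.599 = 1.230 d.
L(t_c) = L₀ e^(−k_1 t_c) = 29.8 × 0.8523 = 25.40 mg/L, and at the critical point k_2 D_c = k_1 L, so D_c = (0.130/1.43) × 25.40 = 2.309 mg/L.
x_c = v t_c = 0.648 m/s × 1.230 d × 86400 s/d = 68850 m ≈ 68.8 km.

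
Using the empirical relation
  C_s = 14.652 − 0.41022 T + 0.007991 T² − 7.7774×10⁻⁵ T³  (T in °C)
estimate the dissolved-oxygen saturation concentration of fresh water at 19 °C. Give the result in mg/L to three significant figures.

C_s = 14.652 − 0.41022×19 + 0.007991×19² − 7.7774×10⁻⁵×19³ = 9.209 mg/L.

C_s ≈ 9.21 mg/L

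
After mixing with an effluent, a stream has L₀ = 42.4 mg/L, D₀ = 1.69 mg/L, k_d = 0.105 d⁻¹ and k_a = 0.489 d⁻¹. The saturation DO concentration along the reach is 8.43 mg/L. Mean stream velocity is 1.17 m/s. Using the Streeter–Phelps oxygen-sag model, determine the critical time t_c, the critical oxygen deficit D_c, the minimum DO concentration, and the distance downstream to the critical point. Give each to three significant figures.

At the critical point dD/dt = 0, so k_d L₀ e^(−k_d t) = k_a D. Substituting D(t) from the Streeter–Phelps equation and solving for t gives
t_c = ln[(k_a/k_d)(1 − D₀(k_a−k_d)/(k_d L₀))] / (k_a−k_d).
Here k_a−k_d = 0.3840 d⁻¹ and 1 − D₀(k_a−k_d)/(k_d L₀) = 1 − 1.69×0.3840/(0.105×42.4) = 0.8542, so
t_c = ln(4.657 × 0.8542) / 0.3840 = 1.381 / 0.3840 = 3.596 d.
D_c = (k_d/k_a) L₀ e^(−k_d t_c) = (0.105/0.489) × 42.4 × e^(−0.105×3.596) = 0.2147 × 42.4 × 0.6855 = 6.241 mg/L.
Minimum DO = C_s − D_c = 8.43 − 6.241 = 2.189 mg/L.
x_c = v t_c = 1.17 m/s × 3.596 d × 86400 s/d = 363500 m ≈ 364 km.

t_c ≈ 3.60 d; D_c ≈ 6.24 mg/L; min DO ≈ 2.19 mg/L; x_c ≈ 364 km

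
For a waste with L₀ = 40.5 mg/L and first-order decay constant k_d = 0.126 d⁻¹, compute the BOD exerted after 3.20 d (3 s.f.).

y ≈ 13.4 mg/L

y_t = L₀(1 − e^(−k_d t)) = 40.5 × (1 − e^(−0.126×3.20))
= 40.5 × (1 − 0.6682) = 40.5 × 0.3318 = 13.44 mg/L.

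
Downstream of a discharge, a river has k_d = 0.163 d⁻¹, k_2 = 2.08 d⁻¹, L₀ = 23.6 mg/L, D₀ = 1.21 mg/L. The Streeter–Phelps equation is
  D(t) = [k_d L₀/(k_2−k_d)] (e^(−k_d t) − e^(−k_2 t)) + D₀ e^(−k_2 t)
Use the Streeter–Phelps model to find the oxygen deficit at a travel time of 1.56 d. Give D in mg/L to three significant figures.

k_d L₀/(k_2−k_d) = 0.163×23.6/(2.08−0.163) = 3.847/1.917 = 2.007 mg/L.
e^(−k_d t) = e^(−0.163×1.560) = 0.7755; e^(−k_2 t) = e^(−2.08×1.560) = 0.03898.
D = 2.007 × (0.7755 − 0.03898) + 1.21 × 0.03898 = 1.478 + 0.04716 = 1.525 mg/L.

D ≈ 1.53 mg/L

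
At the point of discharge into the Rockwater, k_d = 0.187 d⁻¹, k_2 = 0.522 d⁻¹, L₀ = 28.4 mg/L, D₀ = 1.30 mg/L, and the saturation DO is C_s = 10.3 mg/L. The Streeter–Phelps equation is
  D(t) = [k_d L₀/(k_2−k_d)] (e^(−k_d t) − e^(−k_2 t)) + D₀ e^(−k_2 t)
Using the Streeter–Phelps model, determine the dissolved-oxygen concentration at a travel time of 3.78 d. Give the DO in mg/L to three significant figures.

k_d L₀/(k_2−k_d) = 0.187×28.4/(0.522−0.187) = 5.311/0.3350 = 15.85 mg/L.
e^(−k_d t) = e^(−0.187×3.780) = 0.4932; e^(−k_2 t) = e^(−0.522×3.780) = 0.1390.
D = 15.85 × (0.4932 − 0.1390) + 1.30 × 0.1390 = 5.615 + 0.1807 = 5.795 mg/L.
DO = C_s − D = 10.3 − 5.795 = 4.505 mg/L.

DO ≈ 4.50 mg/L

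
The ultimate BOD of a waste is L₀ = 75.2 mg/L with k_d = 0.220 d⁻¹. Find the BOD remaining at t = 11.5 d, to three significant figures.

L ≈ 5.99 mg/L

L_t = L₀ e^(−k_d t) = 75.2 × e^(−0.220×11.5) = 75.2 × 0.07966 = 5.990 mg/L.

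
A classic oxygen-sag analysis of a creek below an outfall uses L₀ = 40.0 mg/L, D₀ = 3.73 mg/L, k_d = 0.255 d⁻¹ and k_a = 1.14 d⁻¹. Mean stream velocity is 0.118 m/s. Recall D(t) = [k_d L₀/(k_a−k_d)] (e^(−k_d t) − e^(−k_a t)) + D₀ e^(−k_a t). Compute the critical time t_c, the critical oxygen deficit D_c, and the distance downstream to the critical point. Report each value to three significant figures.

t_c ≈ 1.25 d; D_c ≈ 6.50 mg/L; x_c ≈ 12.7 km

With k_a/k_d = 4.471 and 1 − D₀(k_a−k_d)/(k_d L₀) = 0.6764,
t_c = ln(4.471 × 0.6764) / (1.14 − 0.255) = ln(3.024) / 0.8850 = 1.107/0.8850 = 1.250 d.
D_c = (k_d/k_a) L₀ e^(−k_d t_c) = (0.255/1.14) × 40.0 × e^(−0.255×1.250) = 0.2237 × 40.0 × 0.7270 = 6.505 mg/L.
x_c = v t_c = 0.118 m/s × 1.250 d × 86400 s/d = 12750 m ≈ 12.7 km.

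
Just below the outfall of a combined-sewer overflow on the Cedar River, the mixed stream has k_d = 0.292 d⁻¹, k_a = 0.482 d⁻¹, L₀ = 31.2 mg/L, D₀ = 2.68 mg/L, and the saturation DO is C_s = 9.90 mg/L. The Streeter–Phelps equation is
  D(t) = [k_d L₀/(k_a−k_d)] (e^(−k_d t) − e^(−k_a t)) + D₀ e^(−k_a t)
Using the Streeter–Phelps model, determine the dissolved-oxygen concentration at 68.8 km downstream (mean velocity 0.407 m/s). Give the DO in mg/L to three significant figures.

DO ≈ 0.448 mg/L

Travel time t = x/v = 68.8 km / (0.407 m/s) = 68800 m / 0.407 m/s = 169000 s = 1.957 d.
k_d L₀/(k_a−k_d) = 0.292×31.2/(0.482−0.292) = 9.110/0.1900 = 47.95 mg/L.
e^(−k_d t) = e^(−0.292×1.957) = 0.5648; e^(−k_a t) = e^(−0.482×1.957) = 0.3894.
D = 47.95 × (0.5648 − 0.3894) + 2.68 × 0.3894 = 8.408 + 1.044 = 9.452 mg/L.
DO = C_s − D = 9.90 − 9.452 = 0.4485 mg/L.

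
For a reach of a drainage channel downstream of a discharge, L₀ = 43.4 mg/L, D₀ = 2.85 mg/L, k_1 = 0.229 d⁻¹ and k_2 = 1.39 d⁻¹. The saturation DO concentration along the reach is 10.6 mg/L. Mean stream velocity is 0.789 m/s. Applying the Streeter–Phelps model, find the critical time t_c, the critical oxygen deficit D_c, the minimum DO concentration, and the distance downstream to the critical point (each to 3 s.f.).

With k_2/k_1 = 6.070 and 1 − D₀(k_2−k_1)/(k_1 L₀) = 0.6671,
t_c = ln(6.070 × 0.6671) / (1.39 − 0.229) = ln(4.049) / 1.161 = 1.398/1.161 = 1.205 d.
L(t_c) = L₀ e^(−k_1 t_c) = 43.4 × 0.7589 = 32.94 mg/L, and at the critical point k_2 D_c = k_1 L, so D_c = (0.229/1.39) × 32.94 = 5.426 mg/L.
Minimum DO = C_s − D_c = 10.6 − 5.426 = 5.174 mg/L.
x_c = v t_c = 0.789 m/s × 1.205 d × 86400 s/d = 82110 m ≈ 82.1 km.

t_c ≈ 1.20 d; D_c ≈ 5.43 mg/L; min DO ≈ 5.17 mg/L; x_c ≈ 82.1 km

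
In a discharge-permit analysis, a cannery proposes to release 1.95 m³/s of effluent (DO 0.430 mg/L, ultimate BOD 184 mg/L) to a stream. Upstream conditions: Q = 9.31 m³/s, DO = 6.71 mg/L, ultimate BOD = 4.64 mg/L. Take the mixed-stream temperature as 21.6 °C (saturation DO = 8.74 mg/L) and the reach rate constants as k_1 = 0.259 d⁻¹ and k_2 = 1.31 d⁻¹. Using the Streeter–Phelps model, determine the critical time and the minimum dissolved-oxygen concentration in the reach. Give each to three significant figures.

t_c ≈ 1.13 d; minimum DO ≈ 3.47 mg/L

Mixed DO = (9.31×6.71 + 1.95×0.430)/(9.31+1.95) = 63.31/11.26 = 5.622 mg/L.
Mixed L₀ = (9.31×4.64 + 1.95×184)/(11.26) = 402.0/11.26 = 35.70 mg/L.
Initial deficit D₀ = C_s − DO₀ = 8.74 − 5.622 = 3.118 mg/L.
t_c = (1/1.051) ln[(1.31/0.259)(1 − 3.118×1.051/(0.259×35.70))] = 0.9515 × ln(3.266) = 1.126 d.
D_c = (0.259/1.31) × 35.70 × e^(−0.259×1.126) = 0.1977 × 35.70 × 0.7470 = 5.273 mg/L.
Minimum DO = 8.74 − 5.273 = 3.467 mg/L.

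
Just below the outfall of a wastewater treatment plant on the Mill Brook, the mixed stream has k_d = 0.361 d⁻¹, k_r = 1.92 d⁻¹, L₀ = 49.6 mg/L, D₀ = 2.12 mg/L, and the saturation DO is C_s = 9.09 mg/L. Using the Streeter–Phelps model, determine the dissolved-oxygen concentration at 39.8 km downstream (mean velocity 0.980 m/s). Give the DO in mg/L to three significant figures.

DO ≈ 3.20 mg/L

Travel time t = x/v = 39.8 km / (0.980 m/s) = 39800 m / 0.980 m/s = 40610 s = 0.4700 d.
k_d L₀/(k_r−k_d) = 0.361×49.6/(1.92−0.361) = 17.91/1.559 = 11.49 mg/L.
e^(−k_d t) = e^(−0.361×0.4700) = 0.8439; e^(−k_r t) = e^(−1.92×0.4700) = 0.4056.
D = 11.49 × (0.8439 − 0.4056) + 2.12 × 0.4056 = 5.035 + 0.8598 = 5.895 mg/L.
DO = C_s − D = 9.09 − 5.895 = 3.195 mg/L.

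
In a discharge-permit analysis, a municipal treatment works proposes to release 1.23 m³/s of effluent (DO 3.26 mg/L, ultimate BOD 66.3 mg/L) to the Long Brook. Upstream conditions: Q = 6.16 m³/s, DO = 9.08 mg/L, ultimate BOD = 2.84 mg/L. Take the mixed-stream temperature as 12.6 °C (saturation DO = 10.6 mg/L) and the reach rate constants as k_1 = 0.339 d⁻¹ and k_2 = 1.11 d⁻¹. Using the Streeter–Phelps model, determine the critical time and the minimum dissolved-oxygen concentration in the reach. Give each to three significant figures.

t_c ≈ 0.827 d; minimum DO ≈ 7.51 mg/L

Mixed DO = (6.16×9.08 + 1.23×3.26)/(6.16+1.23) = 59.94/7.390 = 8.111 mg/L.
Mixed L₀ = (6.16×2.84 + 1.23×66.3)/(7.390) = 99.04/7.390 = 13.40 mg/L.
Initial deficit D₀ = C_s − DO₀ = 10.6 − 8.111 = 2.489 mg/L.
t_c = (1/0.7710) ln[(1.11/0.339)(1 − 2.489×0.7710/(0.339×13.40))] = 1.297 × ln(1.892) = 0.8267 d.
D_c = (0.339/1.11) × 13.40 × e^(−0.339×0.8267) = 0.3054 × 13.40 × 0.7556 = 3.093 mg/L.
Minimum DO = 10.6 − 3.093 = 7.507 mg/L.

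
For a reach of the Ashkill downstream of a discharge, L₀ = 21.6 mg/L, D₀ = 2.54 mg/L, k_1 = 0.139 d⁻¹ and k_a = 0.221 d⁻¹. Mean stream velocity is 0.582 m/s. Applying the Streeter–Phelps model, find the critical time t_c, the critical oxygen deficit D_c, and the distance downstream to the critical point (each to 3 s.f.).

t_c ≈ 4.78 d; D_c ≈ 6.99 mg/L; x_c ≈ 240 km

t_c = [1/(k_a−k_1)] ln[(k_a/k_1)(1 − D₀(k_a−k_1)/(k_1 L₀))]
= [1/(0.221−0.139)] ln[(0.221/0.139)(1 − 2.54×0.08200/(0.139×21.6))]
= (1/0.08200) ln[1.590 × 0.9306] = 12.20 × ln(1.480) = 12.20 × 0.3918 = 4.778 d.
D_c = (k_1/k_a) L₀ e^(−k_1 t_c) = (0.139/0.221) × 21.6 × e^(−0.139×4.778) = 0.6290 × 21.6 × 0.5147 = 6.993 mg/L.
x_c = v t_c = 0.582 m/s × 4.778 d × 86400 s/d = 240300 m ≈ 240 km.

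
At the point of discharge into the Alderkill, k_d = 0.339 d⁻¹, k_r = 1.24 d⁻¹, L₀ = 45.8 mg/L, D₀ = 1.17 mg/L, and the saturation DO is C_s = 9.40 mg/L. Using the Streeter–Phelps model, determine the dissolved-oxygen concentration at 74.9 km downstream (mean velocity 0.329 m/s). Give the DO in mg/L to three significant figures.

Travel time t = x/v = 74.9 km / (0.329 m/s) = 74900 m / 0.329 m/s = 227700 s = 2.635 d.
k_d L₀/(k_r−k_d) = 0.339×45.8/(1.24−0.339) = 15.53/0.9010 = 17.23 mg/L.
e^(−k_d t) = e^(−0.339×2.635) = 0.4093; e^(−k_r t) = e^(−1.24×2.635) = 0.03811.
D = 17.23 × (0.4093 − 0.03811) + 1.17 × 0.03811 = 6.397 + 0.04459 = 6.441 mg/L.
DO = C_s − D = 9.40 − 6.441 = 2.959 mg/L.

DO ≈ 2.96 mg/L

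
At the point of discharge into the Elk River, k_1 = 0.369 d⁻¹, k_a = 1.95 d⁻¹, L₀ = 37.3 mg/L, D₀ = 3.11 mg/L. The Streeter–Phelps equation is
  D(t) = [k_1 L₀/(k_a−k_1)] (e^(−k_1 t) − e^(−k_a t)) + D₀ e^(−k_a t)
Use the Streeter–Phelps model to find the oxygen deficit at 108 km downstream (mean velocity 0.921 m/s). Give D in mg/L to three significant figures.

D ≈ 4.88 mg/L

Travel time t = x/v = 108 km / (0.921 m/s) = 108000 m / 0.921 m/s = 117300 s = 1.357 d.
k_1 L₀/(k_a−k_1) = 0.369×37.3/(1.95−0.369) = 13.76/1.581 = 8.706 mg/L.
e^(−k_1 t) = e^(−0.369×1.357) = 0.6060; e^(−k_a t) = e^(−1.95×1.357) = 0.07089.
D = 8.706 × (0.6060 − 0.07089) + 3.11 × 0.07089 = 4.659 + 0.2205 = 4.879 mg/L.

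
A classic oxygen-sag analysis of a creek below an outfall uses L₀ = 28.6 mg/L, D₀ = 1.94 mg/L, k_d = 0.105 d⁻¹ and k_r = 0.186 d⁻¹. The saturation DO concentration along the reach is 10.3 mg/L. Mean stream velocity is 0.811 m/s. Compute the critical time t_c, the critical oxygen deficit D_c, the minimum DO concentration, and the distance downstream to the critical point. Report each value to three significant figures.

t_c ≈ 6.40 d; D_c ≈ 8.25 mg/L; min DO ≈ 2.05 mg/L; x_c ≈ 448 km

t_c = [1/(k_r−k_d)] ln[(k_r/k_d)(1 − D₀(k_r−k_d)/(k_d L₀))]
= [1/(0.186−0.105)] ln[(0.186/0.105)(1 − 1.94×0.08100/(0.105×28.6))]
= (1/0.08100) ln[1.771 × 0.9477] = 12.35 × ln(1.679) = 12.35 × 0.5180 = 6.396 d.
L(t_c) = L₀ e^(−k_d t_c) = 28.6 × 0.5109 = 14.61 mg/L, and at the critical point k_r D_c = k_d L, so D_c = (0.105/0.186) × 14.61 = 8.249 mg/L.
Minimum DO = C_s − D_c = 10.3 − 8.249 = 2.051 mg/L.
x_c = v t_c = 0.811 m/s × 6.396 d × 86400 s/d = 448100 m ≈ 448 km.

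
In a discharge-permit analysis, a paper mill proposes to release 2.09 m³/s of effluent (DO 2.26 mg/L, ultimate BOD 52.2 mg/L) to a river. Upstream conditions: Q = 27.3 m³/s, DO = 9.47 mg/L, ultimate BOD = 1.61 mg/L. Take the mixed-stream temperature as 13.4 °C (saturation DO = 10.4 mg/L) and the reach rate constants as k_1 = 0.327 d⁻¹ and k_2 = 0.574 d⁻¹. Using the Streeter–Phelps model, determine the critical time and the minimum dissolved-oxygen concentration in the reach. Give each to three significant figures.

Mixed DO = (27.3×9.47 + 2.09×2.26)/(27.3+2.09) = 263.3/29.39 = 8.957 mg/L.
Mixed L₀ = (27.3×1.61 + 2.09×52.2)/(29.39) = 153.1/29.39 = 5.208 mg/L.
Initial deficit D₀ = C_s − DO₀ = 10.4 − 8.957 = 1.443 mg/L.
t_c = (1/0.2470) ln[(0.574/0.327)(1 − 1.443×0.2470/(0.327×5.208))] = 4.049 × ln(1.388) = 1.327 d.
D_c = (0.327/0.574) × 5.208 × e^(−0.327×1.327) = 0.5697 × 5.208 × 0.6479 = 1.922 mg/L.
Minimum DO = 10.4 − 1.922 = 8.478 mg/L.

t_c ≈ 1.33 d; minimum DO ≈ 8.48 mg/L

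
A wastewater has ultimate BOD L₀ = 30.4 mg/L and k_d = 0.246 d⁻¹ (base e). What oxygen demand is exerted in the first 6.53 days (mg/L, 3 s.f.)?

y ≈ 24.3 mg/L

y_t = L₀(1 − e^(−k_d t)) = 30.4 × (1 − e^(−0.246×6.53))
= 30.4 × (1 − 0.2006) = 30.4 × 0.7994 = 24.30 mg/L.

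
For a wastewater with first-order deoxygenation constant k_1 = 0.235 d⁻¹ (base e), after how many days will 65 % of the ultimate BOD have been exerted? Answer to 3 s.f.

t ≈ 4.47 d

y/L₀ = 1 − e^(−k_1 t) = 0.65 ⇒ e^(−k_1 t) = 0.350
t = −ln(0.350) / 0.235 = 1.050 / 0.235 = 4.467 d.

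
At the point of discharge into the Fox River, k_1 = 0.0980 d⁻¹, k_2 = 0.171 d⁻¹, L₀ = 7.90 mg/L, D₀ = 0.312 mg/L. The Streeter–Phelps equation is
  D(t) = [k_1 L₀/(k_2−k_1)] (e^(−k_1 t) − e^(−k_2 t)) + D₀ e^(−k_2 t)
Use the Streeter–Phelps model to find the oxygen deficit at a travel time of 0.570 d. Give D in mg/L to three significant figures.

D ≈ 0.692 mg/L

k_1 L₀/(k_2−k_1) = 0.0980×7.90/(0.171−0.0980) = 0.7742/0.07300 = 10.61 mg/L.
e^(−k_1 t) = e^(−0.0980×0.5700) = 0.9457; e^(−k_2 t) = e^(−0.171×0.5700) = 0.9071.
D = 10.61 × (0.9457 − 0.9071) + 0.312 × 0.9071 = 0.4088 + 0.2830 = 0.6918 mg/L.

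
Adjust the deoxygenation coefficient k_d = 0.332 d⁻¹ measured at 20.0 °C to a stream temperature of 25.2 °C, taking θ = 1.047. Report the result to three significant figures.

k_d ≈ 0.422 d⁻¹

k_d(T₂) = k_d(T₁) · θ^(T₂−T₁) = 0.332 × 1.047^(25.2−20.0)
= 0.332 × 1.047^5.20 = 0.332 × 1.270 = 0.4216 d⁻¹.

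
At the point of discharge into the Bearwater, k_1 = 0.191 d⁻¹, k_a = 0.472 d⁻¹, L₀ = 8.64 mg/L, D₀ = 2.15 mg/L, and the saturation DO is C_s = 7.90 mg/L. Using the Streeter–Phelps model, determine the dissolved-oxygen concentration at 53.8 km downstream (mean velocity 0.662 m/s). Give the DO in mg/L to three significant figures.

DO ≈ 5.38 mg/L

Travel time t = x/v = 53.8 km / (0.662 m/s) = 53800 m / 0.662 m/s = 81270 s = 0.9406 d.
k_1 L₀/(k_a−k_1) = 0.191×8.64/(0.472−0.191) = 1.650/0.2810 = 5.873 mg/L.
e^(−k_1 t) = e^(−0.191×0.9406) = 0.8356; e^(−k_a t) = e^(−0.472×0.9406) = 0.6415.
D = 5.873 × (0.8356 − 0.6415) + 2.15 × 0.6415 = 1.140 + 1.379 = 2.519 mg/L.
DO = C_s − D = 7.90 − 2.519 = 5.381 mg/L.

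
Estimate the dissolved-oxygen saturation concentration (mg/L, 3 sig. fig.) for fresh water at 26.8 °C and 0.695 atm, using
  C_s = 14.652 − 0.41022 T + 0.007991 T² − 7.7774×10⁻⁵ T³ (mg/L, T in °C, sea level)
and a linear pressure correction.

C_s ≈ 5.49 mg/L

At sea level: C_s = 14.652 − 0.41022×26.8 + 0.007991×26.8² − 7.7774×10⁻⁵×26.8³ = 7.901 mg/L.
Pressure correction: C_s' = 7.901 × 0.695 = 5.491 mg/L.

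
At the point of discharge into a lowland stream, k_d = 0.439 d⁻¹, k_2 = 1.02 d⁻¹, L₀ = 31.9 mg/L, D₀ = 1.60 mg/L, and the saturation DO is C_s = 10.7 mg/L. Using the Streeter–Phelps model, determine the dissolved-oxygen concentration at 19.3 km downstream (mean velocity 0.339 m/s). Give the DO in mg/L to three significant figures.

DO ≈ 4.14 mg/L

Travel time t = x/v = 19.3 km / (0.339 m/s) = 19300 m / 0.339 m/s = 56930 s = 0.6589 d.
k_d L₀/(k_2−k_d) = 0.439×31.9/(1.02−0.439) = 14.00/0.5810 = 24.10 mg/L.
e^(−k_d t) = e^(−0.439×0.6589) = 0.7488; e^(−k_2 t) = e^(−1.02×0.6589) = 0.5106.
D = 24.10 × (0.7488 − 0.5106) + 1.60 × 0.5106 = 5.741 + 0.8170 = 6.558 mg/L.
DO = C_s − D = 10.7 − 6.558 = 4.142 mg/L.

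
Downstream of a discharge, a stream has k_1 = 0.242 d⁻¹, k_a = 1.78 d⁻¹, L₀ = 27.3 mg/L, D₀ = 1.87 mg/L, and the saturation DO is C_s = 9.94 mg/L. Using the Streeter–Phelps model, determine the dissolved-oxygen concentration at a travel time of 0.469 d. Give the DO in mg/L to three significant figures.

DO ≈ 7.16 mg/L

k_1 L₀/(k_a−k_1) = 0.242×27.3/(1.78−0.242) = 6.607/1.538 = 4.296 mg/L.
e^(−k_1 t) = e^(−0.242×0.4690) = 0.8927; e^(−k_a t) = e^(−1.78×0.4690) = 0.4340.
D = 4.296 × (0.8927 − 0.4340) + 1.87 × 0.4340 = 1.971 + 0.8115 = 2.782 mg/L.
DO = C_s − D = 9.94 − 2.782 = 7.158 mg/L.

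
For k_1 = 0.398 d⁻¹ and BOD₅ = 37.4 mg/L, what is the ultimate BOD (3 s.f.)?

BOD₅ = L₀(1 − e^(−5k_1)) ⇒ L₀ = BOD₅ / (1 − e^(−5×0.398))
= 37.4 / (1 − 0.1367) = 37.4 / 0.8633 = 43.32 mg/L.

L₀ ≈ 43.3 mg/L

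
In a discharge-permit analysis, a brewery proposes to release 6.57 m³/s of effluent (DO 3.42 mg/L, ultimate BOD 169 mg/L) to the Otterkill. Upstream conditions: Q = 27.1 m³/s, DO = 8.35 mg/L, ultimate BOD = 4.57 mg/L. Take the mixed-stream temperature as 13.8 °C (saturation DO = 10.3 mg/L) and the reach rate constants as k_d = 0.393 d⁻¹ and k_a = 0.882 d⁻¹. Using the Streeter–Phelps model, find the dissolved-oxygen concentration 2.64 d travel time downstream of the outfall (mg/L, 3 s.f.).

DO ≈ 2.45 mg/L

Mixed DO = (27.1×8.35 + 6.57×3.42)/(27.1+6.57) = 248.8/33.67 = 7.388 mg/L.
Mixed L₀ = (27.1×4.57 + 6.57×169)/(33.67) = 1234/33.67 = 36.66 mg/L.
Initial deficit D₀ = C_s − DO₀ = 10.3 − 7.388 = 2.912 mg/L.
D(2.64) = [0.393×36.66/(0.882−0.393)](e^(−0.393×2.64) − e^(−0.882×2.64)) + 2.912 e^(−0.882×2.64)
= 29.46 × (0.3543 − 0.09744) + 2.912 × 0.09744 = 7.851 mg/L.
DO = 10.3 − 7.851 = 2.449 mg/L.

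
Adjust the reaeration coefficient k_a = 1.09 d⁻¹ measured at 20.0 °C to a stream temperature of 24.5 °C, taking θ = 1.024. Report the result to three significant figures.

k_a(T₂) = k_a(T₁) · θ^(T₂−T₁) = 1.09 × 1.024^(24.5−20.0)
= 1.09 × 1.024^4.50 = 1.09 × 1.113 = 1.213 d⁻¹.

k_a ≈ 1.21 d⁻¹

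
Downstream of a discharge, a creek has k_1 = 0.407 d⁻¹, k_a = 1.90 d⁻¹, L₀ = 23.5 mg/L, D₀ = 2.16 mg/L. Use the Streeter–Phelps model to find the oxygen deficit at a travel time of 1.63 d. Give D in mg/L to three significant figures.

D ≈ 3.11 mg/L

k_1 L₀/(k_a−k_1) = 0.407×23.5/(1.90−0.407) = 9.564/1.493 = 6.406 mg/L.
e^(−k_1 t) = e^(−0.407×1.630) = 0.5151; e^(−k_a t) = e^(−1.90×1.630) = 0.04518.
D = 6.406 × (0.5151 − 0.04518) + 2.16 × 0.04518 = 3.010 + 0.09760 = 3.108 mg/L.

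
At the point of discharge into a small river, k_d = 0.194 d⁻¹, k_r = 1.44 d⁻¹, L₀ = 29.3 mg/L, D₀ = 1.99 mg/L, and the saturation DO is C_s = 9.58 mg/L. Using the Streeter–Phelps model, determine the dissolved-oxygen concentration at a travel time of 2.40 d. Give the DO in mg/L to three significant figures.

k_d L₀/(k_r−k_d) = 0.194×29.3/(1.44−0.194) = 5.684/1.246 = 4.562 mg/L.
e^(−k_d t) = e^(−0.194×2.400) = 0.6278; e^(−k_r t) = e^(−1.44×2.400) = 0.03156.
D = 4.562 × (0.6278 − 0.03156) + 1.99 × 0.03156 = 2.720 + 0.06280 = 2.783 mg/L.
DO = C_s − D = 9.58 − 2.783 = 6.797 mg/L.

DO ≈ 6.80 mg/L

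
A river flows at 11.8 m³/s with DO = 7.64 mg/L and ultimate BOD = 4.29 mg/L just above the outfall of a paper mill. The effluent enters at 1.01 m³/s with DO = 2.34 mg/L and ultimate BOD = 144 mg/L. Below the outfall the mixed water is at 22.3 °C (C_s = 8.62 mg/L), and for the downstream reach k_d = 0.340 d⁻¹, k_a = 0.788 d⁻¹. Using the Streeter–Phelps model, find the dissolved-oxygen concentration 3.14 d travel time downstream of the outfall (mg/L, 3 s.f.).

Mixed DO = (11.8×7.64 + 1.01×2.34)/(11.8+1.01) = 92.52/12.81 = 7.222 mg/L.
Mixed L₀ = (11.8×4.29 + 1.01×144)/(12.81) = 196.1/12.81 = 15.31 mg/L.
Initial deficit D₀ = C_s − DO₀ = 8.62 − 7.222 = 1.398 mg/L.
D(3.14) = [0.340×15.31/(0.788−0.340)](e^(−0.340×3.14) − e^(−0.788×3.14)) + 1.398 e^(−0.788×3.14)
= 11.62 × (0.3438 − 0.08422) + 1.398 × 0.08422 = 3.133 mg/L.
DO = 8.62 − 3.133 = 5.487 mg/L.

DO ≈ 5.49 mg/L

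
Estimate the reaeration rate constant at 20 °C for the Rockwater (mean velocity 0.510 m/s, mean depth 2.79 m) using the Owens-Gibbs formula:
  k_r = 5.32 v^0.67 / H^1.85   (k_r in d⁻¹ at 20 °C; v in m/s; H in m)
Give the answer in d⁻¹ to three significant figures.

k_r = 5.32 × 0.510^0.67 / 2.79^1.85 = 5.32 × 0.6369 / 6.674 = 0.5077 d⁻¹.

k_r ≈ 0.508 d⁻¹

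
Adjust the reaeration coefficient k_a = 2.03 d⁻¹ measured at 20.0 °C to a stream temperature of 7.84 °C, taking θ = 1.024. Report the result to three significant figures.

k_a ≈ 1.52 d⁻¹

k_a(T₂) = k_a(T₁) · θ^(T₂−T₁) = 2.03 × 1.024^(7.84−20.0)
= 2.03 × 1.024^-12.2 = 2.03 × 0.7495 = 1.521 d⁻¹.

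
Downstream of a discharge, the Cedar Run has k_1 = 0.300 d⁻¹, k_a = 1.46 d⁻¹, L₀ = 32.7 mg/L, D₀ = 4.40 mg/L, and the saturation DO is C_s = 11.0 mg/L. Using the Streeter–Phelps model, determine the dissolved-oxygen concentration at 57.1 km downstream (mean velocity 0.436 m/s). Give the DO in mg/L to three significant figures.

DO ≈ 6.08 mg/L

Travel time t = x/v = 57.1 km / (0.436 m/s) = 57100 m / 0.436 m/s = 131000 s = 1.516 d.
k_1 L₀/(k_a−k_1) = 0.300×32.7/(1.46−0.300) = 9.810/1.160 = 8.457 mg/L.
e^(−k_1 t) = e^(−0.300×1.516) = 0.6346; e^(−k_a t) = e^(−1.46×1.516) = 0.1094.
D = 8.457 × (0.6346 − 0.1094) + 4.40 × 0.1094 = 4.442 + 0.4812 = 4.923 mg/L.
DO = C_s − D = 11.0 − 4.923 = 6.077 mg/L.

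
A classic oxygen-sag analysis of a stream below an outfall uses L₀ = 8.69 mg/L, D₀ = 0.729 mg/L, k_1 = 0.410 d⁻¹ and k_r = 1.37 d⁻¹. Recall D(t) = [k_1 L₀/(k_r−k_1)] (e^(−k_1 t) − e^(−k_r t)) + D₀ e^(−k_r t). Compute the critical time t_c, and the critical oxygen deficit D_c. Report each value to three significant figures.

t_c = [1/(k_r−k_1)] ln[(k_r/k_1)(1 − D₀(k_r−k_1)/(k_1 L₀))]
= [1/(1.37−0.410)] ln[(1.37/0.410)(1 − 0.729×0.9600/(0.410×8.69))]
= (1/0.9600) ln[3.341 × 0.8036] = 1.042 × ln(2.685) = 1.042 × 0.9877 = 1.029 d.
L(t_c) = L₀ e^(−k_1 t_c) = 8.69 × 0.6558 = 5.699 mg/L, and at the critical point k_r D_c = k_1 L, so D_c = (0.410/1.37) × 5.699 = 1.706 mg/L.

t_c ≈ 1.03 d; D_c ≈ 1.71 mg/L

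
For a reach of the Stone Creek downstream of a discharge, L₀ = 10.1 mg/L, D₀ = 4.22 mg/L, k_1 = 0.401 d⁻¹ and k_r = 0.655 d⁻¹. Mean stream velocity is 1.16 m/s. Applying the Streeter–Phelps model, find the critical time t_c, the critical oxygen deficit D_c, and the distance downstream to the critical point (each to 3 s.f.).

At the critical point dD/dt = 0, so k_1 L₀ e^(−k_1 t) = k_r D. Substituting D(t) from the Streeter–Phelps equation and solving for t gives
t_c = ln[(k_r/k_1)(1 − D₀(k_r−k_1)/(k_1 L₀))] / (k_r−k_1).
Here k_r−k_1 = 0.2540 d⁻¹ and 1 − D₀(k_r−k_1)/(k_1 L₀) = 1 − 4.22×0.2540/(0.401×10.1) = 0.7353, so
t_c = ln(1.633 × 0.7353) / 0.2540 = 0.1833 / 0.2540 = 0.7215 d.
D_c = (k_1/k_r) L₀ e^(−k_1 t_c) = (0.401/0.655) × 10.1 × e^(−0.401×0.7215) = 0.6122 × 10.1 × 0.7488 = 4.630 mg/L.
x_c = v t_c = 1.16 m/s × 0.7215 d × 86400 s/d = 72310 m ≈ 72.3 km.

t_c ≈ 0.721 d; D_c ≈ 4.63 mg/L; x_c ≈ 72.3 km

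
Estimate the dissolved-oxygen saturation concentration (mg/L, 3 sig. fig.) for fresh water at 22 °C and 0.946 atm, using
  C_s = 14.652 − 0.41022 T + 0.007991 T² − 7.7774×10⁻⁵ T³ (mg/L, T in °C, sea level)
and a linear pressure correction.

At sea level: C_s = 14.652 − 0.41022×22 + 0.007991×22² − 7.7774×10⁻⁵×22³ = 8.667 mg/L.
Pressure correction: C_s' = 8.667 × 0.946 = 8.199 mg/L.

C_s ≈ 8.20 mg/L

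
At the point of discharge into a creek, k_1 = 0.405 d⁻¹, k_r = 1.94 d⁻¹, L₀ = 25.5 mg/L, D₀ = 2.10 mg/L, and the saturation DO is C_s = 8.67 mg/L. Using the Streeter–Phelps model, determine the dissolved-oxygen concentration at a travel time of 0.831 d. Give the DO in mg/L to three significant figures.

DO ≈ 4.79 mg/L

k_1 L₀/(k_r−k_1) = 0.405×25.5/(1.94−0.405) = 10.33/1.535 = 6.728 mg/L.
e^(−k_1 t) = e^(−0.405×0.8310) = 0.7142; e^(−k_r t) = e^(−1.94×0.8310) = 0.1995.
D = 6.728 × (0.7142 − 0.1995) + 2.10 × 0.1995 = 3.463 + 0.4189 = 3.882 mg/L.
DO = C_s − D = 8.67 − 3.882 = 4.788 mg/L.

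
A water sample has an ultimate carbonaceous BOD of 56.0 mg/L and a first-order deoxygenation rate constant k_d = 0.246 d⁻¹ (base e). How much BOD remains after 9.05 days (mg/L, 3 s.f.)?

L ≈ 6.04 mg/L

L_t = L₀ e^(−k_d t) = 56.0 × e^(−0.246×9.05) = 56.0 × 0.1079 = 6.044 mg/L.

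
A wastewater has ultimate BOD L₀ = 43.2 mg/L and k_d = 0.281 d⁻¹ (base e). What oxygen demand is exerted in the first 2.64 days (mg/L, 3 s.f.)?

y_t = L₀(1 − e^(−k_d t)) = 43.2 × (1 − e^(−0.281×2.64))
= 43.2 × (1 − 0.4762) = 43.2 × 0.5238 = 22.63 mg/L.

y ≈ 22.6 mg/L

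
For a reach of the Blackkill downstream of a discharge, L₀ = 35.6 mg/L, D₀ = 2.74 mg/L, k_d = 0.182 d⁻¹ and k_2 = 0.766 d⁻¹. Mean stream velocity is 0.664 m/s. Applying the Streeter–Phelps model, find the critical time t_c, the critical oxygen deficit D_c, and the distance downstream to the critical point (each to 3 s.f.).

At the critical point dD/dt = 0, so k_d L₀ e^(−k_d t) = k_2 D. Substituting D(t) from the Streeter–Phelps equation and solving for t gives
t_c = ln[(k_2/k_d)(1 − D₀(k_2−k_d)/(k_d L₀))] / (k_2−k_d).
Here k_2−k_d = 0.5840 d⁻¹ and 1 − D₀(k_2−k_d)/(k_d L₀) = 1 − 2.74×0.5840/(0.182×35.6) = 0.7530, so
t_c = ln(4.209 × 0.7530) / 0.5840 = 1.154 / 0.5840 = 1.975 d.
D_c = (k_d/k_2) L₀ e^(−k_d t_c) = (0.182/0.766) × 35.6 × e^(−0.182×1.975) = 0.2376 × 35.6 × 0.6980 = 5.904 mg/L.
x_c = v t_c = 0.664 m/s × 1.975 d × 86400 s/d = 113300 m ≈ 113 km.

t_c ≈ 1.98 d; D_c ≈ 5.90 mg/L; x_c ≈ 113 km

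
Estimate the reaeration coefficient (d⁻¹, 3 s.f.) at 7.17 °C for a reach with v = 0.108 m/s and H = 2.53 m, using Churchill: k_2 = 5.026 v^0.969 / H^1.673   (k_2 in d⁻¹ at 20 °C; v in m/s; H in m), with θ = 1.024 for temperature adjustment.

k_2(20) = 5.026 × 0.108^0.969 / 2.53^1.673 = 5.026 × 0.1157 / 4.725 = 0.1231 d⁻¹.
k_2(7.17) = 0.1231 × 1.024^(7.17−20) = 0.1231 × 0.7377 = 0.09079 d⁻¹.

k_2 ≈ 0.0908 d⁻¹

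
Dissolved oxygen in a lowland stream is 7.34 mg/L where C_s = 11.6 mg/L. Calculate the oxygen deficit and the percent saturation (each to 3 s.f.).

D = C_s − C = 11.6 − 7.34 = 4.26 mg/L.
% saturation = 7.34/11.6 × 100 = 63.3 %.

D ≈ 4.26 mg/L; 63.3 % saturation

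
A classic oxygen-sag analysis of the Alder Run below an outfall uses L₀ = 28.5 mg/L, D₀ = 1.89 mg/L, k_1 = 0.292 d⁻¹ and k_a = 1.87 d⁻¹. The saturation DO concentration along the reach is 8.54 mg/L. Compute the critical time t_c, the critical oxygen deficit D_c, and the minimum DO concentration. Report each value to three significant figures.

t_c = [1/(k_a−k_1)] ln[(k_a/k_1)(1 − D₀(k_a−k_1)/(k_1 L₀))]
= [1/(1.87−0.292)] ln[(1.87/0.292)(1 − 1.89×1.578/(0.292×28.5))]
= (1/1.578) ln[6.404 × 0.6416] = 0.6337 × ln(4.109) = 0.6337 × 1.413 = 0.8956 d.
D_c = (k_1/k_a) L₀ e^(−k_1 t_c) = (0.292/1.87) × 28.5 × e^(−0.292×0.8956) = 0.1561 × 28.5 × 0.7699 = 3.426 mg/L.
Minimum DO = C_s − D_c = 8.54 − 3.426 = 5.114 mg/L.

t_c ≈ 0.896 d; D_c ≈ 3.43 mg/L; min DO ≈ 5.11 mg/L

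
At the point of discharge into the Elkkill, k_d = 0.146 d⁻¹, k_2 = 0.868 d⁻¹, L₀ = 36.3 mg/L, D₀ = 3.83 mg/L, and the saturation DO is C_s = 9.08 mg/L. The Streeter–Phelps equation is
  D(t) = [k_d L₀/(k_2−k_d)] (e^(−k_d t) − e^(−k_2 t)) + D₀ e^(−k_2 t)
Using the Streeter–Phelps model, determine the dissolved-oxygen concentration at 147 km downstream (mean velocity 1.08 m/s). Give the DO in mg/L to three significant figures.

DO ≈ 4.14 mg/L

Travel time t = x/v = 147 km / (1.08 m/s) = 147000 m / 1.08 m/s = 136100 s = 1.575 d.
k_d L₀/(k_2−k_d) = 0.146×36.3/(0.868−0.146) = 5.300/0.7220 = 7.340 mg/L.
e^(−k_d t) = e^(−0.146×1.575) = 0.7945; e^(−k_2 t) = e^(−0.868×1.575) = 0.2548.
D = 7.340 × (0.7945 − 0.2548) + 3.83 × 0.2548 = 3.962 + 0.9758 = 4.938 mg/L.
DO = C_s − D = 9.08 − 4.938 = 4.142 mg/L.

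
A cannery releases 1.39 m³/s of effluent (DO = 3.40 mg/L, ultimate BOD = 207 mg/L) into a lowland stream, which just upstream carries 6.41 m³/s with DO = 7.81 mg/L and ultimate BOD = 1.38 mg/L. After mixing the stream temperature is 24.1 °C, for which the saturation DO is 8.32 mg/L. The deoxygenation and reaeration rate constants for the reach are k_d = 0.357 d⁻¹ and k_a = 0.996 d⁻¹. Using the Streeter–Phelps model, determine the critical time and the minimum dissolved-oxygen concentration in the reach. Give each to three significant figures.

t_c ≈ 1.51 d; minimum DO ≈ 0.362 mg/L

Mixed DO = (6.41×7.81 + 1.39×3.40)/(6.41+1.39) = 54.79/7.800 = 7.024 mg/L.
Mixed L₀ = (6.41×1.38 + 1.39×207)/(7.800) = 296.6/7.800 = 38.02 mg/L.
Initial deficit D₀ = C_s − DO₀ = 8.32 − 7.024 = 1.296 mg/L.
t_c = (1/0.6390) ln[(0.996/0.357)(1 − 1.296×0.6390/(0.357×38.02))] = 1.565 × ln(2.620) = 1.507 d.
D_c = (0.357/0.996) × 38.02 × e^(−0.357×1.507) = 0.3584 × 38.02 × 0.5839 = 7.958 mg/L.
Minimum DO = 8.32 − 7.958 = 0.3625 mg/L.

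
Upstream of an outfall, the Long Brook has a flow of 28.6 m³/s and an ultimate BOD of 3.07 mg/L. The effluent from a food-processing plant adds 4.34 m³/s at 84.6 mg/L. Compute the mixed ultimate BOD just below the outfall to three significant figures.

Flow-weighted mixing: C = (Q_r C_r + Q_w C_w)/(Q_r + Q_w)
= (28.6×3.07 + 4.34×84.6)/(28.6 + 4.34) = 455.0/32.94 = 13.81 mg/L.

13.8 mg/L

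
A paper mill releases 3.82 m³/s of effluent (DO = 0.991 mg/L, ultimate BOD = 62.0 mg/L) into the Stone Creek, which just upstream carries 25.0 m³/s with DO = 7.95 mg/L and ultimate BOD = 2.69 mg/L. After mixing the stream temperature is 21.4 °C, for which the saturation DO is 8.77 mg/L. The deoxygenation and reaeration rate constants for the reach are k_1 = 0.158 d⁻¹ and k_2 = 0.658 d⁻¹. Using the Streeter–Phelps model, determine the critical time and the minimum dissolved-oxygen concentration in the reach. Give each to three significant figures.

t_c ≈ 1.37 d; minimum DO ≈ 6.73 mg/L

Mixed DO = (25.0×7.95 + 3.82×0.991)/(25.0+3.82) = 202.5/28.82 = 7.028 mg/L.
Mixed L₀ = (25.0×2.69 + 3.82×62.0)/(28.82) = 304.1/28.82 = 10.55 mg/L.
Initial deficit D₀ = C_s − DO₀ = 8.77 − 7.028 = 1.742 mg/L.
t_c = (1/0.5000) ln[(0.658/0.158)(1 − 1.742×0.5000/(0.158×10.55))] = 2.000 × ln(1.988) = 1.375 d.
D_c = (0.158/0.658) × 10.55 × e^(−0.158×1.375) = 0.2401 × 10.55 × 0.8048 = 2.039 mg/L.
Minimum DO = 8.77 − 2.039 = 6.731 mg/L.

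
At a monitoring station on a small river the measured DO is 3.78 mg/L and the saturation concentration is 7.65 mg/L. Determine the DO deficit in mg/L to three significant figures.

D = C_s − C = 7.65 − 3.78 = 3.87 mg/L.

D ≈ 3.87 mg/L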